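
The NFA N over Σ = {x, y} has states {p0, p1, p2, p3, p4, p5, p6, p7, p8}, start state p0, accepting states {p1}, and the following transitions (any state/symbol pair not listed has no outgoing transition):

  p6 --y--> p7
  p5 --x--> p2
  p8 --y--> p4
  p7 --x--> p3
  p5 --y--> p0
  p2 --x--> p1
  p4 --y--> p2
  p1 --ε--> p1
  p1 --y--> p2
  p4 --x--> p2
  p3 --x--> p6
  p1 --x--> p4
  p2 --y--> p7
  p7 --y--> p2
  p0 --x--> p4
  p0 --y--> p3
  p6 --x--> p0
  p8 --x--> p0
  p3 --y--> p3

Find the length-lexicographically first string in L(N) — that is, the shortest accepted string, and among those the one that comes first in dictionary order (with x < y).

xxx

A breadth-first search from p0 reaches an accepting state first via the path p0 → p4 → p2 → p1 on input xxx.
No string of length < 3 is accepted (BFS exhausts all shorter strings without reaching an accepting state), and xxx is the lexicographically least accepting string of length 3.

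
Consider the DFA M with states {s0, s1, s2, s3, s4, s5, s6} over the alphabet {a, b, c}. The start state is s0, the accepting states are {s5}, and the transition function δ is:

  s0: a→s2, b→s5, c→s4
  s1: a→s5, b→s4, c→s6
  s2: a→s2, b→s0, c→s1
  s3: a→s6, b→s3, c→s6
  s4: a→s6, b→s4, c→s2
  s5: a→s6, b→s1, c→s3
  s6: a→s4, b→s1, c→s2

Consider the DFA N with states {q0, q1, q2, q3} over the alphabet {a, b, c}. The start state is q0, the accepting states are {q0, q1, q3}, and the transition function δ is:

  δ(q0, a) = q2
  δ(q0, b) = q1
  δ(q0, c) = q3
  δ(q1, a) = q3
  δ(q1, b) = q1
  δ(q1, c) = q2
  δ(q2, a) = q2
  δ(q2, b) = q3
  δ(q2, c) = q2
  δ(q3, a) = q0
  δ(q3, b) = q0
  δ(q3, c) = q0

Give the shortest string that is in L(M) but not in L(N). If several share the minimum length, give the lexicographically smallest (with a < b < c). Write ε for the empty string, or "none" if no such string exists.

The string aca is accepted by M but not by N.
No shorter string lies in the difference, and aca is the lexicographically first length-3 string in L(M) \ L(N).

aca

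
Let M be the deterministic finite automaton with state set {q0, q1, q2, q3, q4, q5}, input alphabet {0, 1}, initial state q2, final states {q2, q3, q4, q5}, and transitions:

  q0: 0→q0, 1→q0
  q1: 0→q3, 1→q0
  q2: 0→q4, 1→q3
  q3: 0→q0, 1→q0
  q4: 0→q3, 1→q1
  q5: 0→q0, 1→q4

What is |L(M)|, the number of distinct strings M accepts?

5

The useful subgraph on states {q1, q2, q3, q4} is acyclic, so L(M) is finite; the longest accepting path visits 4 useful states, giving maximum string length 3.
Counting accepting paths from q2 by length: 1 of length 0, 2 of length 1, 1 of length 2, 1 of length 3. Total 5.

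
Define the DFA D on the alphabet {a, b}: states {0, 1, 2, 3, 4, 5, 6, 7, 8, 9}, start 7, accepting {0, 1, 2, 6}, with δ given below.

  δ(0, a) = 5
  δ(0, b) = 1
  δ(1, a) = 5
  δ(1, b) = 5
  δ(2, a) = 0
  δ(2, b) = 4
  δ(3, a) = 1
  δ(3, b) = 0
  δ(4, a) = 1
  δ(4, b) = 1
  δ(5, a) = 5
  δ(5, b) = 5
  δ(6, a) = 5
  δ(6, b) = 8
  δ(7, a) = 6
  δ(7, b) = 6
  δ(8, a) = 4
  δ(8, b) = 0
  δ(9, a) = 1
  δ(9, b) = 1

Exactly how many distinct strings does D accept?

The useful subgraph on states {0, 1, 4, 6, 7, 8} is acyclic, so L(D) is finite; the longest accepting path visits 5 useful states, giving maximum string length 4.
Counting accepting paths from 7 by length: 2 of length 1, 2 of length 3, 6 of length 4. Total 10.

10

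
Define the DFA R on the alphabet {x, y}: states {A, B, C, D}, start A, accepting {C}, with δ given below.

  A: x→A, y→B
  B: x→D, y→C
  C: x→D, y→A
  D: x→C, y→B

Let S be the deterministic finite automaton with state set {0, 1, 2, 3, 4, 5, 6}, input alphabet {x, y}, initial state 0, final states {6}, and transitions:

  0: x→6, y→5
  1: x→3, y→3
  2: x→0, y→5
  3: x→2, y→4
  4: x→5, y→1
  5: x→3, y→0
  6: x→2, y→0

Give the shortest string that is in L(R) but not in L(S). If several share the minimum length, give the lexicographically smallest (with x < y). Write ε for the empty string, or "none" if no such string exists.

The string yy is accepted by R but not by S.
No shorter string lies in the difference, and yy is the lexicographically first length-2 string in L(R) \ L(S).

yy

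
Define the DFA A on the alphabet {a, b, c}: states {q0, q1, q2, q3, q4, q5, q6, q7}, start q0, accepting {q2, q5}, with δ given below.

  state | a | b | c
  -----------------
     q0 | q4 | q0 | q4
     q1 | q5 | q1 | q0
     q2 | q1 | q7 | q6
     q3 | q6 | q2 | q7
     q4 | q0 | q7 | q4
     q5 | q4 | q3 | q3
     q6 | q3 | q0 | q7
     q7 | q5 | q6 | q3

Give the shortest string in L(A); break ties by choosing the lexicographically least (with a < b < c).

aba

A breadth-first search from q0 reaches an accepting state first via the path q0 → q4 → q7 → q5 on input aba.
No string of length < 3 is accepted (BFS exhausts all shorter strings without reaching an accepting state), and aba is the lexicographically least accepting string of length 3.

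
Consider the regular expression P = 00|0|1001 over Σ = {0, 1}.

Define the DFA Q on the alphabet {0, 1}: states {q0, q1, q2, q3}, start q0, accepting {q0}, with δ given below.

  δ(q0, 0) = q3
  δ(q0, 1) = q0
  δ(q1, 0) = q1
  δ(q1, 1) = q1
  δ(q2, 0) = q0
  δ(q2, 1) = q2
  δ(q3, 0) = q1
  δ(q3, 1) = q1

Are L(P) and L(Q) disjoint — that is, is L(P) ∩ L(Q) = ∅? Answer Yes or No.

Yes

Converting the expression P to a DFA (subset construction, then merging equivalent states) gives the minimal DFA with states {p0, p1, p2, p3, p4, p5, p6}, start state p0, accepting states {p1, p3} and transitions p0: 0→p1, 1→p2; p1: 0→p3, 1→p4; p2: 0→p5, 1→p4; p3: 0→p4, 1→p4; p4: 0→p4, 1→p4; p5: 0→p6, 1→p4; p6: 0→p4, 1→p3.
Exploring the product automaton P × Q from the start pair (p0, q0), following both machines on each input symbol, reaches 9 state pairs: (p0, q0), (p1, q3), (p2, q0), (p3, q1), (p4, q1), (p5, q3), (p4, q0), (p6, q1), (p4, q3).
P accepts in {p1, p3} and Q accepts in {q0}; no reachable pair has both components accepting, so no string drives both machines to acceptance simultaneously and L(P) ∩ L(Q) = ∅.
So no string is accepted by both, and the intersection is empty.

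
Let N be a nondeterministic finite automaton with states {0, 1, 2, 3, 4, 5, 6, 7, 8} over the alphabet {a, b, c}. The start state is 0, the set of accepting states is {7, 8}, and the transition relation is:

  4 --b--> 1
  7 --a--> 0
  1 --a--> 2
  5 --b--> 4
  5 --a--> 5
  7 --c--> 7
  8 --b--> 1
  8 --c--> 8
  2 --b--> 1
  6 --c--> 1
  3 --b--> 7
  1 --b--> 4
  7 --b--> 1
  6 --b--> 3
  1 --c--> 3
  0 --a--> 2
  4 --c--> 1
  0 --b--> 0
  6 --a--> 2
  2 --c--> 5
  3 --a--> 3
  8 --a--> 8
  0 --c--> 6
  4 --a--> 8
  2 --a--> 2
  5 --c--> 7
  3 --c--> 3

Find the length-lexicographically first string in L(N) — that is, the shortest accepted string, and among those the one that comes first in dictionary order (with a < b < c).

A breadth-first search from 0 reaches an accepting state first via the path 0 → 2 → 5 → 7 on input acc.
No string of length < 3 is accepted (BFS exhausts all shorter strings without reaching an accepting state), and acc is the lexicographically least accepting string of length 3.

acc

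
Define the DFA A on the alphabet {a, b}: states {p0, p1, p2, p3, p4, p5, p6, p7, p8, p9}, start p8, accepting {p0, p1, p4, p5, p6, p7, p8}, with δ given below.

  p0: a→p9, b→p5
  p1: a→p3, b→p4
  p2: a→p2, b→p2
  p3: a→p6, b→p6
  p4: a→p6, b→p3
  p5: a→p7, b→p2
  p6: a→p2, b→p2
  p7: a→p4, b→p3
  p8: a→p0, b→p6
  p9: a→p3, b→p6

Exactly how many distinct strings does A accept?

The useful subgraph on states {p0, p3, p4, p5, p6, p7, p8, p9} is acyclic, so L(A) is finite; the longest accepting path visits 7 useful states, giving maximum string length 6.
Counting accepting paths from p8 by length: 1 of length 0, 2 of length 1, 1 of length 2, 2 of length 3, 3 of length 4, 3 of length 5, 2 of length 6. Total 14.

14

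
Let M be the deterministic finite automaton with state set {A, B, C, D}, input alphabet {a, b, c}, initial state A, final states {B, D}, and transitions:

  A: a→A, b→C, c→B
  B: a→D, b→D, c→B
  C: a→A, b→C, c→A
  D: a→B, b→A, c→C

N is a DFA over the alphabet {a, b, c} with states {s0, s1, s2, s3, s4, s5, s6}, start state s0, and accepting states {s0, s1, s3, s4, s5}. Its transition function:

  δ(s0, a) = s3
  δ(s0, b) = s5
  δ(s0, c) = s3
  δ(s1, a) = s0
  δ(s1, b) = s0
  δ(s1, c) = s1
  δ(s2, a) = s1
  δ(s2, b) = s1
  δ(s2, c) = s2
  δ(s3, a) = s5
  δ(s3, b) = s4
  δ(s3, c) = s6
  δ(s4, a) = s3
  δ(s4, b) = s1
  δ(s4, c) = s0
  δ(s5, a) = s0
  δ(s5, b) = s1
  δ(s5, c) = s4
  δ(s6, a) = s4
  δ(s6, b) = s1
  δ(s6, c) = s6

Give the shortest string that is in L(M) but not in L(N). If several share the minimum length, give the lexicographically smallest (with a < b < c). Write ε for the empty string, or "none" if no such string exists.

The string ac is accepted by M but not by N.
No shorter string lies in the difference, and ac is the lexicographically first length-2 string in L(M) \ L(N).

ac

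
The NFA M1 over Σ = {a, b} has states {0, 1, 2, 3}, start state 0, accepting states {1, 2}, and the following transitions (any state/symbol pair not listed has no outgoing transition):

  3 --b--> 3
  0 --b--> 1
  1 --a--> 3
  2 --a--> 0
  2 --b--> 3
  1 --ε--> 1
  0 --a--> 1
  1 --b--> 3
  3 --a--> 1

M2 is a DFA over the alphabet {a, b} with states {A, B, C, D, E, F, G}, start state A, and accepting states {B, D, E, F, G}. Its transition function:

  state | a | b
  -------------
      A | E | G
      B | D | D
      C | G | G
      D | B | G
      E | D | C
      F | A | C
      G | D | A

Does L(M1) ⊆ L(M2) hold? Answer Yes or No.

Yes

Exploring the product automaton M1 × M2 from the start pair (0, A), following both machines on each input symbol, reaches 10 state pairs: (0, A), (1, E), (1, G), (3, D), (3, C), (3, A), (1, B), (3, G), (1, D), (3, B).
M1 accepts in {1, 2} and M2 accepts in {B, D, E, F, G}. The reachable pairs whose M1-component is accepting are (1, E), (1, G), (1, B), (1, D); in each of them the M2-component is accepting too, so the product for L(M1) \ L(M2) (M1-component accepting, M2-component rejecting) has no reachable accepting pair and the difference is empty.
Hence every string in L(M1) is also in L(M2).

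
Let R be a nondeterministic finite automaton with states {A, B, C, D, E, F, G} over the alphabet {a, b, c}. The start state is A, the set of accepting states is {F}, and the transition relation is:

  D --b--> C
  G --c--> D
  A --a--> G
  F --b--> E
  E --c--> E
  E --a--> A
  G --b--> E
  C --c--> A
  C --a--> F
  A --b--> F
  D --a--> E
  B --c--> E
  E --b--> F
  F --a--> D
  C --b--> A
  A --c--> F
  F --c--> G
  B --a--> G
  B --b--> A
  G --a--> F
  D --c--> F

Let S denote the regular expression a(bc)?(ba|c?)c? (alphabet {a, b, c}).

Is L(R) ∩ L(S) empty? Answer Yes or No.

The string acc is accepted by both R and S.
Hence L(R) ∩ L(S) ≠ ∅.

No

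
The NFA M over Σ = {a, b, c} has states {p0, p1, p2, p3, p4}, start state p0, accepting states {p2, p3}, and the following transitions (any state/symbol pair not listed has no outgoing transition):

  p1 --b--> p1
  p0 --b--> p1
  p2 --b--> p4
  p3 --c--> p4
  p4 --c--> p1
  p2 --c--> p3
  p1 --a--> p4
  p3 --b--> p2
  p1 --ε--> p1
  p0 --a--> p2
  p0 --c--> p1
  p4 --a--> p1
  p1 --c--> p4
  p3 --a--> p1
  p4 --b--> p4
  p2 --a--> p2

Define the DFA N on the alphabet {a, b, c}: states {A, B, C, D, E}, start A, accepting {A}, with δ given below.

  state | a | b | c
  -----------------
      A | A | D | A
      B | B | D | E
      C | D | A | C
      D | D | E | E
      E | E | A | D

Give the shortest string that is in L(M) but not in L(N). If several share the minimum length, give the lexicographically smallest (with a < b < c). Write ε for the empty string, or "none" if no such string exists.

acb

The string acb is accepted by M but not by N.
No shorter string lies in the difference, and acb is the lexicographically first length-3 string in L(M) \ L(N).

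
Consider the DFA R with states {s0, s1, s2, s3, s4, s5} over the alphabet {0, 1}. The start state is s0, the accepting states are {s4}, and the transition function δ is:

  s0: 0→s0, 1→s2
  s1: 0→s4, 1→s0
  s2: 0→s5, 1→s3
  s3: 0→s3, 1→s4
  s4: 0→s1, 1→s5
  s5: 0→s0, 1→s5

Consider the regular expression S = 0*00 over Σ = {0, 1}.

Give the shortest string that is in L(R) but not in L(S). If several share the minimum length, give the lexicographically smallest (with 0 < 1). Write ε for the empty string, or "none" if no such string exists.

The string 111 is accepted by R but not by S.
No shorter string lies in the difference, and 111 is the lexicographically first length-3 string in L(R) \ L(S).

111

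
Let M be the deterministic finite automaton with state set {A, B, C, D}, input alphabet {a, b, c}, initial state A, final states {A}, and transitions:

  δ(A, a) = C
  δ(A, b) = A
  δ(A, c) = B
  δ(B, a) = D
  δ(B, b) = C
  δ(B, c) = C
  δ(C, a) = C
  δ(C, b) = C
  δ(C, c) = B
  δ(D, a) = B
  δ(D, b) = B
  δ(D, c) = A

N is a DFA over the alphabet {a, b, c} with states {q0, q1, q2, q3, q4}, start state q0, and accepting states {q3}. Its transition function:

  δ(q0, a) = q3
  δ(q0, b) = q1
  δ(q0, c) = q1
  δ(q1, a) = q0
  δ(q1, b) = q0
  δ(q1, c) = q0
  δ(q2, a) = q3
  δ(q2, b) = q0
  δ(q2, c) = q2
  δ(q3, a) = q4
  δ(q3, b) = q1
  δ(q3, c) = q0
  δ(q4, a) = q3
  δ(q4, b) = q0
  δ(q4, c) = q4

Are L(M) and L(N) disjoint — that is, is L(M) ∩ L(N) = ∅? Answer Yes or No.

Yes

Exploring the product automaton M × N from the start pair (A, q0), following both machines on each input symbol, reaches 14 state pairs: (A, q0), (C, q3), (A, q1), (B, q1), (C, q4), (C, q1), (B, q0), (C, q0), (D, q0), (B, q4), (D, q3), (B, q3), (D, q4), (A, q4).
M accepts in {A} and N accepts in {q3}; no reachable pair has both components accepting, so no string drives both machines to acceptance simultaneously and L(M) ∩ L(N) = ∅.
So no string is accepted by both, and the intersection is empty.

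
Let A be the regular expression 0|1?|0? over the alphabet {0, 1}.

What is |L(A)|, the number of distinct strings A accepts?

3

The expression has no Kleene star, so L(A) is finite. Expanding the alternatives gives {ε, 0, 1}.
That is 1 of length 0, 2 of length 1: 3 strings in all.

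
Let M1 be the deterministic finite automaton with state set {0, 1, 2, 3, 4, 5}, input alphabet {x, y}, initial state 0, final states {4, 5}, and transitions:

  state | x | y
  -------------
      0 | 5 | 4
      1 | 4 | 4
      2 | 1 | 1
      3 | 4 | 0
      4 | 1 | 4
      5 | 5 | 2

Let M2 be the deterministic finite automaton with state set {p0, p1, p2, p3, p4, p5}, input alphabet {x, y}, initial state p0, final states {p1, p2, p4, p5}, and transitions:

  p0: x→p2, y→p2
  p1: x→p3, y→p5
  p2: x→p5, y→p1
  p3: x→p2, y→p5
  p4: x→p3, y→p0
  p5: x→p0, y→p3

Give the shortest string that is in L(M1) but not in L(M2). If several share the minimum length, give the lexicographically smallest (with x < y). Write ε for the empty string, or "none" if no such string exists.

xxx

The string xxx is accepted by M1 but not by M2.
No shorter string lies in the difference, and xxx is the lexicographically first length-3 string in L(M1) \ L(M2).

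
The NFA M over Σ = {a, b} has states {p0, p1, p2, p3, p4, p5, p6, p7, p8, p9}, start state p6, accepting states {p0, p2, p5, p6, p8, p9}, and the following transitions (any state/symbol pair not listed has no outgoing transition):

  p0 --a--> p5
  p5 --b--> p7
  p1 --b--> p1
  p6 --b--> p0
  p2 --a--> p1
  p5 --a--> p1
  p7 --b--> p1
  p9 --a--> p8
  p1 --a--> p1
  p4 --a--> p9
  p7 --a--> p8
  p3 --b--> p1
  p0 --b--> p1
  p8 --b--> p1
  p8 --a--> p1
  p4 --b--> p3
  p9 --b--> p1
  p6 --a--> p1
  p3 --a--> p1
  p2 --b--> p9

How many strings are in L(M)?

4

The useful subgraph on states {p0, p5, p6, p7, p8} is acyclic, so L(M) is finite; the longest accepting path visits 5 useful states, giving maximum string length 4.
Counting accepting paths from p6 by length: 1 of length 0, 1 of length 1, 1 of length 2, 1 of length 4. Total 4.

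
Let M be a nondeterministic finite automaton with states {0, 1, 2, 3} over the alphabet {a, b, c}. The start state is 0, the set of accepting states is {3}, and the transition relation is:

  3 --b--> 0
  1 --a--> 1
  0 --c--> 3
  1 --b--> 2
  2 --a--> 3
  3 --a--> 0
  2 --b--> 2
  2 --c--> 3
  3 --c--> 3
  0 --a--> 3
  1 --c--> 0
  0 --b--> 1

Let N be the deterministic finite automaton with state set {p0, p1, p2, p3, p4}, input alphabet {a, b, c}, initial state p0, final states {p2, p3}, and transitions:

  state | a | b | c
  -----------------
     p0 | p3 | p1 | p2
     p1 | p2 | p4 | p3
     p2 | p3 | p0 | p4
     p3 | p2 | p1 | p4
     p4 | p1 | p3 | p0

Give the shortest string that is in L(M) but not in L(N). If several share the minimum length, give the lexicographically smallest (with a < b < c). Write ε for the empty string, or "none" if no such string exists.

ac

The string ac is accepted by M but not by N.
No shorter string lies in the difference, and ac is the lexicographically first length-2 string in L(M) \ L(N).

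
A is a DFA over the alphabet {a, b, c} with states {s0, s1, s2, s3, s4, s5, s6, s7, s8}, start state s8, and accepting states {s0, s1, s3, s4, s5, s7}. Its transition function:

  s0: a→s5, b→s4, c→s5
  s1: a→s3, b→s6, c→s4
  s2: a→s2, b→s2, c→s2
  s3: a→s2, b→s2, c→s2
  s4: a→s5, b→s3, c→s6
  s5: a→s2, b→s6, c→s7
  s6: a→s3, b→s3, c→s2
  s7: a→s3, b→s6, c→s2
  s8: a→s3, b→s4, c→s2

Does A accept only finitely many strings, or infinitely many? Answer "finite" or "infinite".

The useful states (reachable from s8 and able to reach an accepting state) are {s3, s4, s5, s6, s7, s8}.
Restricted to these states the transition graph has no cycle, so every accepting path has bounded length and L is finite.

finite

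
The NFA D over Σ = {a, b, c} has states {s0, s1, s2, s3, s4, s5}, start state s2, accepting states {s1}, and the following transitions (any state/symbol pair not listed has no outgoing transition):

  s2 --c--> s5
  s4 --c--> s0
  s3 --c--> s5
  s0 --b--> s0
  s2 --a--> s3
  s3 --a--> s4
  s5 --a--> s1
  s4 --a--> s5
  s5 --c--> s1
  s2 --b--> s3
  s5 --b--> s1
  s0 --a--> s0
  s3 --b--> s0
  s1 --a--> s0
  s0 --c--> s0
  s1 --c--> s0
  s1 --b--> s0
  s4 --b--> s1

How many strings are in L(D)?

17

The useful subgraph on states {s1, s2, s3, s4, s5} is acyclic, so L(D) is finite; the longest accepting path visits 5 useful states, giving maximum string length 4.
Counting accepting paths from s2 by length: 3 of length 2, 8 of length 3, 6 of length 4. Total 17.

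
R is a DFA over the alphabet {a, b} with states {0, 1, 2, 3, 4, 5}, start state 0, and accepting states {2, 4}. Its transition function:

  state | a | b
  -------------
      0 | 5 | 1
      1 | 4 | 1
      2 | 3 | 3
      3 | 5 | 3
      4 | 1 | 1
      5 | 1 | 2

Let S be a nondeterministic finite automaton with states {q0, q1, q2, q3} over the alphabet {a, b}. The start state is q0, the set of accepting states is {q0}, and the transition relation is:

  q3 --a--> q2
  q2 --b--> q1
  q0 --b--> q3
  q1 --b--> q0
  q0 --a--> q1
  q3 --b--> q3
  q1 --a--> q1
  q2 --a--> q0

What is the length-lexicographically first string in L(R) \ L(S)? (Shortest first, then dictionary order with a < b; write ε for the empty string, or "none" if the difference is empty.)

The string ba is accepted by R but not by S.
No shorter string lies in the difference, and ba is the lexicographically first length-2 string in L(R) \ L(S).

ba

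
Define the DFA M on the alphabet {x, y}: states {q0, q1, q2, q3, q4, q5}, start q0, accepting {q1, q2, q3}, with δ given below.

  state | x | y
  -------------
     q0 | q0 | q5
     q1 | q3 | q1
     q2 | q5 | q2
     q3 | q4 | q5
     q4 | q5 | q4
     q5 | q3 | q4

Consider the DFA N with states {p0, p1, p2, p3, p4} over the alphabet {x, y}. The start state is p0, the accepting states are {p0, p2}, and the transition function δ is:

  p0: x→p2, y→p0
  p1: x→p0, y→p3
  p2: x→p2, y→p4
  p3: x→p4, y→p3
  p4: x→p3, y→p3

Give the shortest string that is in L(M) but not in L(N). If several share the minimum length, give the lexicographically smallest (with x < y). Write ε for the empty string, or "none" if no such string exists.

xyx

The string xyx is accepted by M but not by N.
No shorter string lies in the difference, and xyx is the lexicographically first length-3 string in L(M) \ L(N).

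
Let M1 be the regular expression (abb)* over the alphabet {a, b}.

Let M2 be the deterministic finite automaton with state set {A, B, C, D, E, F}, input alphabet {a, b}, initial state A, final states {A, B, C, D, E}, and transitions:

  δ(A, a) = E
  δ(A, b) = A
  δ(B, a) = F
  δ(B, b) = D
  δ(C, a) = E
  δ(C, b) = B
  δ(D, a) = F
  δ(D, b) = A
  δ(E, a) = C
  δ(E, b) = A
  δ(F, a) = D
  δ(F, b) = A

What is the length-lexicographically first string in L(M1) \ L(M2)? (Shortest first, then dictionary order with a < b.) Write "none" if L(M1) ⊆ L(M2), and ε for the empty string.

none

Converting the expression M1 to a DFA (subset construction, then merging equivalent states) gives the minimal DFA with states {r0, r1, r2, r3}, start state r0, accepting states {r0} and transitions r0: a→r1, b→r2; r1: a→r2, b→r3; r2: a→r2, b→r2; r3: a→r2, b→r0.
Exploring the product automaton M1 × M2 from the start pair (r0, A), following both machines on each input symbol, reaches 9 state pairs: (r0, A), (r1, E), (r2, A), (r2, C), (r3, A), (r2, E), (r2, B), (r2, F), (r2, D).
M1 accepts in {r0} and M2 accepts in {A, B, C, D, E}. The reachable pairs whose M1-component is accepting are (r0, A); in each of them the M2-component is accepting too, so the product for L(M1) \ L(M2) (M1-component accepting, M2-component rejecting) has no reachable accepting pair and the difference is empty.
So every string accepted by M1 is also accepted by M2: L(M1) \ L(M2) = ∅ and there is no such string.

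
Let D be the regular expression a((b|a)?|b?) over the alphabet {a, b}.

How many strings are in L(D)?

3

The expression has no Kleene star, so L(D) is finite. Expanding the alternatives gives {a, aa, ab}.
That is 1 of length 1, 2 of length 2: 3 strings in all.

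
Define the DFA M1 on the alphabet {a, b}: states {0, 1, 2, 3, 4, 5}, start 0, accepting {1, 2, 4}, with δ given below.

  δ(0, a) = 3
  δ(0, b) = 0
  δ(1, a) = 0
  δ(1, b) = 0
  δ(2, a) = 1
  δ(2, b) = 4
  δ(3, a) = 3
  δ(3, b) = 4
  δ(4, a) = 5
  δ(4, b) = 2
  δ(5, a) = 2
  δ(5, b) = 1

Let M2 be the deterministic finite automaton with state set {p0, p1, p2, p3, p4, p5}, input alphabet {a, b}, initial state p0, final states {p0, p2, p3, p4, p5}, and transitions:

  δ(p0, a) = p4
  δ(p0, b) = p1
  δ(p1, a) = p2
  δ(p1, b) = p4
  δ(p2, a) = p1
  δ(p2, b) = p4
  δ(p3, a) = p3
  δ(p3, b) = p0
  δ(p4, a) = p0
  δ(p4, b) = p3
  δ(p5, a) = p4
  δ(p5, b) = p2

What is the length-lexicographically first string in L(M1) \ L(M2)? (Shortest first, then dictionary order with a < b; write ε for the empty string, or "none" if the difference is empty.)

The string aab is accepted by M1 but not by M2.
No shorter string lies in the difference, and aab is the lexicographically first length-3 string in L(M1) \ L(M2).

aab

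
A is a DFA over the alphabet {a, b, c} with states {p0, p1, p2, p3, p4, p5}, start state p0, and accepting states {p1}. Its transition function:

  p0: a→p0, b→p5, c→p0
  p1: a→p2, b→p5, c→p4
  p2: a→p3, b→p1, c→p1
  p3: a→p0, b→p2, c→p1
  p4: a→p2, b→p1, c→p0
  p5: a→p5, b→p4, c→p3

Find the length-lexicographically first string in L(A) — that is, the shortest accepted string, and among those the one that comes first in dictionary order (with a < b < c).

A breadth-first search from p0 reaches an accepting state first via the path p0 → p5 → p4 → p1 on input bbb.
No string of length < 3 is accepted (BFS exhausts all shorter strings without reaching an accepting state), and bbb is the lexicographically least accepting string of length 3.

bbb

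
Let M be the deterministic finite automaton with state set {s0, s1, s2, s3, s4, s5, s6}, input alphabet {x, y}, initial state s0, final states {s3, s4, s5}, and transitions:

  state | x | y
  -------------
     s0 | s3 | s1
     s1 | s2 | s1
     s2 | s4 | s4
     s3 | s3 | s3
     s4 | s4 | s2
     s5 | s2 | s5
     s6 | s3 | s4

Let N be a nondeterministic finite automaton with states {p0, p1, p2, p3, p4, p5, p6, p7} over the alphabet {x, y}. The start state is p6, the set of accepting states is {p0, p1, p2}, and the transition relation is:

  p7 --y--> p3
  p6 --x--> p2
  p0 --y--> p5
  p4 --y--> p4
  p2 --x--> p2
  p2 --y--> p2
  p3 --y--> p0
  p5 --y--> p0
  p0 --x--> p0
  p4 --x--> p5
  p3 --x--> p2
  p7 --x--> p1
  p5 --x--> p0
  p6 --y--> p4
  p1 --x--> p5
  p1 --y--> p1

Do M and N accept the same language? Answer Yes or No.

Yes

Exploring the product automaton M × N from the start pair (s0, p6), following both machines on each input symbol, reaches 5 state pairs: (s0, p6), (s3, p2), (s1, p4), (s2, p5), (s4, p0).
M accepts in {s3, s4, s5} and N accepts in {p0, p1, p2}. In every reachable pair the two components are either both accepting — (s3, p2), (s4, p0) — or both non-accepting, so no string is accepted by exactly one of the machines: L(M) \ L(N) and L(N) \ L(M) are both empty.
Hence every string is accepted by M iff it is accepted by N, and the two languages coincide.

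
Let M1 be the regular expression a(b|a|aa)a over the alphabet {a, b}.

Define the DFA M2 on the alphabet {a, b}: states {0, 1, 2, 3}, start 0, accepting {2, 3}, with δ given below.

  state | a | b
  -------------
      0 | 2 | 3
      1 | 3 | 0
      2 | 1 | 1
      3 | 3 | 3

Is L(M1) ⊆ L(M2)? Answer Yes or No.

Converting the expression M1 to a DFA (subset construction, then merging equivalent states) gives the minimal DFA with states {r0, r1, r2, r3, r4, r5, r6}, start state r0, accepting states {r5, r6} and transitions r0: a→r1, b→r2; r1: a→r3, b→r4; r2: a→r2, b→r2; r3: a→r5, b→r2; r4: a→r6, b→r2; r5: a→r6, b→r2; r6: a→r2, b→r2.
Exploring the product automaton M1 × M2 from the start pair (r0, 0), following both machines on each input symbol, reaches 10 state pairs: (r0, 0), (r1, 2), (r2, 3), (r3, 1), (r4, 1), (r5, 3), (r2, 0), (r6, 3), (r2, 2), (r2, 1).
M1 accepts in {r5, r6} and M2 accepts in {2, 3}. The reachable pairs whose M1-component is accepting are (r5, 3), (r6, 3); in each of them the M2-component is accepting too, so the product for L(M1) \ L(M2) (M1-component accepting, M2-component rejecting) has no reachable accepting pair and the difference is empty.
Hence every string in L(M1) is also in L(M2).

Yes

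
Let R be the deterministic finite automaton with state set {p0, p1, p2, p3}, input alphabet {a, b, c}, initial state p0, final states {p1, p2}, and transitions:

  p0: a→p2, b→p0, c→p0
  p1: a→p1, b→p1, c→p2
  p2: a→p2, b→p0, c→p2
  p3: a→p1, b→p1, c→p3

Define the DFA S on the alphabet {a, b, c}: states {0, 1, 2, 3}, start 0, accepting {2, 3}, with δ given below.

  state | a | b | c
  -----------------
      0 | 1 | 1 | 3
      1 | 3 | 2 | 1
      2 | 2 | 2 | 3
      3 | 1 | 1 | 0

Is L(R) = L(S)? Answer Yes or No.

No

The string a is accepted by R but rejected by S.
So L(R) ≠ L(S).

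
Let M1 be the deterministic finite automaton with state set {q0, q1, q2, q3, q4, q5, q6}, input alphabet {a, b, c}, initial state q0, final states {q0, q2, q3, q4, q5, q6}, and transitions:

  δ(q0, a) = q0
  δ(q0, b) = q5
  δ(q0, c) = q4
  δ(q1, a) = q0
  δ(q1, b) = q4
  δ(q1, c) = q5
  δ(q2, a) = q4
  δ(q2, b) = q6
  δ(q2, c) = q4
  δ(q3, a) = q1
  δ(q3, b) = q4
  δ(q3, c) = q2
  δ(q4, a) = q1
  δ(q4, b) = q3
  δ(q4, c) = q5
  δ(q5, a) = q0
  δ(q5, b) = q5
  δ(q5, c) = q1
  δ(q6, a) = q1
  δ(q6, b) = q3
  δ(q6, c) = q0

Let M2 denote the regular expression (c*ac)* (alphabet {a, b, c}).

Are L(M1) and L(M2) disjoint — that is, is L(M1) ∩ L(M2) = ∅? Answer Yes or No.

The empty string ε is accepted by both M1 and M2.
Hence L(M1) ∩ L(M2) ≠ ∅.

No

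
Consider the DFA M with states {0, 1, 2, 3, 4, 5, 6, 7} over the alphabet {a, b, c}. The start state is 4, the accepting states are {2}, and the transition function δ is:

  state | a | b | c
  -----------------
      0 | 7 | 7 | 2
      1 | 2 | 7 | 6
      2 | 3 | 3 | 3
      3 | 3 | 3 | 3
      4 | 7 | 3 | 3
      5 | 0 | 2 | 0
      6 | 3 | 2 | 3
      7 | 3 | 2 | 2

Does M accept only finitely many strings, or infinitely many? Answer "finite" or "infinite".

The useful states (reachable from 4 and able to reach an accepting state) are {2, 4, 7}.
Restricted to these states the transition graph has no cycle, so every accepting path has bounded length and L is finite.

finite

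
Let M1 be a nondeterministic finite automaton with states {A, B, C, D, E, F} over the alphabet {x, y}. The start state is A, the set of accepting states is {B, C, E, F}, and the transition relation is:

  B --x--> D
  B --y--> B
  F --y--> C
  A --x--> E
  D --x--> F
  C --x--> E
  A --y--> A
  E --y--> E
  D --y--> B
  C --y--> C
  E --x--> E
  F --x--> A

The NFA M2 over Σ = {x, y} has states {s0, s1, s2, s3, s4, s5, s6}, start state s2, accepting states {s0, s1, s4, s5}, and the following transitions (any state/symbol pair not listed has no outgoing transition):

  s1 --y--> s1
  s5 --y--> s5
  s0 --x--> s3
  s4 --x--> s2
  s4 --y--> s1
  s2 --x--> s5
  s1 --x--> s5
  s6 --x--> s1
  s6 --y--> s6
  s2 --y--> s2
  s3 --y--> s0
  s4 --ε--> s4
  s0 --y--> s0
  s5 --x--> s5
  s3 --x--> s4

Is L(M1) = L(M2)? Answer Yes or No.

Exploring the product automaton M1 × M2 from the start pair (A, s2), following both machines on each input symbol, reaches 2 state pairs: (A, s2), (E, s5).
M1 accepts in {B, C, E, F} and M2 accepts in {s0, s1, s4, s5}. In every reachable pair the two components are either both accepting — (E, s5) — or both non-accepting, so no string is accepted by exactly one of the machines: L(M1) \ L(M2) and L(M2) \ L(M1) are both empty.
Hence every string is accepted by M1 iff it is accepted by M2, and the two languages coincide.

Yes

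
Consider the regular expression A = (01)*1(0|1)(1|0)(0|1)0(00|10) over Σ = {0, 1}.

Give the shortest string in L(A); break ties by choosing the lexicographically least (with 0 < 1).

1000000

By inspection of the expression, no string of length less than 7 matches, and 1000000 is the lexicographically first match of length 7.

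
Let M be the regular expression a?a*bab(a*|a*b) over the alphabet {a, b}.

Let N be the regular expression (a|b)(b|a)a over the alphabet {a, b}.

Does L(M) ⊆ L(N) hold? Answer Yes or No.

The string bab is in L(M) but not in L(N).
So L(M) ⊄ L(N).

No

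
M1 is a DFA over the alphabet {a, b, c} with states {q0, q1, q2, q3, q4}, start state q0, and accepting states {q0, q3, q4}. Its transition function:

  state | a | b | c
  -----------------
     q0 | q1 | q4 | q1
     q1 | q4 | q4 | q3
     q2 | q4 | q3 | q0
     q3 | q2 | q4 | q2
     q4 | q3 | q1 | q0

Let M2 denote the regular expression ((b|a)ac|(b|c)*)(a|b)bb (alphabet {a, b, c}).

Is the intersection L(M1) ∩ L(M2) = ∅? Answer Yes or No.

No

The string bbb is accepted by both M1 and M2.
Hence L(M1) ∩ L(M2) ≠ ∅.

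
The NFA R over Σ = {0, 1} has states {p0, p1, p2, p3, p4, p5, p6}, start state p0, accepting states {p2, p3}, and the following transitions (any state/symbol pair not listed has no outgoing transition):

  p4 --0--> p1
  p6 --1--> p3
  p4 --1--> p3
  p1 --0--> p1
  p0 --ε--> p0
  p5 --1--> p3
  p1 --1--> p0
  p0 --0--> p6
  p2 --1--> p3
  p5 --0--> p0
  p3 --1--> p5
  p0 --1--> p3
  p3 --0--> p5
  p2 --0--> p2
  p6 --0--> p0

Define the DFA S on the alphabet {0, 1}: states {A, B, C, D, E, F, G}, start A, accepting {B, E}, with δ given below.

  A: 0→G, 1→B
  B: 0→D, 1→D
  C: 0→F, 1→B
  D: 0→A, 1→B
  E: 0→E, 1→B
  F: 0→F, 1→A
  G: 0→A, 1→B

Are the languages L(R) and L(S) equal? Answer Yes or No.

Yes

Exploring the product automaton R × S from the start pair (p0, A), following both machines on each input symbol, reaches 4 state pairs: (p0, A), (p6, G), (p3, B), (p5, D).
R accepts in {p2, p3} and S accepts in {B, E}. In every reachable pair the two components are either both accepting — (p3, B) — or both non-accepting, so no string is accepted by exactly one of the machines: L(R) \ L(S) and L(S) \ L(R) are both empty.
Hence every string is accepted by R iff it is accepted by S, and the two languages coincide.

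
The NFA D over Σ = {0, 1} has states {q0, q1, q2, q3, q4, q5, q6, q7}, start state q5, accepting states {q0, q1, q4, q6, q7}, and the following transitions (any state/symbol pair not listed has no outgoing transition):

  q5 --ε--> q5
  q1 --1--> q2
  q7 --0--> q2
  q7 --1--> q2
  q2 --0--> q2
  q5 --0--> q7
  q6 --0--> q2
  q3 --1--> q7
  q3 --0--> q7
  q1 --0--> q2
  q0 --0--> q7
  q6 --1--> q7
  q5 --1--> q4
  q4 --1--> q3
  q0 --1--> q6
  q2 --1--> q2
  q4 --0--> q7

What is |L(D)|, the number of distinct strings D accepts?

The useful subgraph on states {q3, q4, q5, q7} is acyclic, so L(D) is finite; the longest accepting path visits 4 useful states, giving maximum string length 3.
Counting accepting paths from q5 by length: 2 of length 1, 1 of length 2, 2 of length 3. Total 5.

5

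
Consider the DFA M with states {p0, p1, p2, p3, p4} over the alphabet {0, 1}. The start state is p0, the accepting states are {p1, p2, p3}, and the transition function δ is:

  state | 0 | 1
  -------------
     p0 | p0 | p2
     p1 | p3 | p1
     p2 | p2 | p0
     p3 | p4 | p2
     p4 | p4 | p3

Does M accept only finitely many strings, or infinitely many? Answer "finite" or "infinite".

State p0 is reachable from the start and can reach an accepting state, and it lies on the cycle p0 → p0.
Traversing that cycle any number of times yields accepted strings of unbounded length, so the language is infinite.

infinite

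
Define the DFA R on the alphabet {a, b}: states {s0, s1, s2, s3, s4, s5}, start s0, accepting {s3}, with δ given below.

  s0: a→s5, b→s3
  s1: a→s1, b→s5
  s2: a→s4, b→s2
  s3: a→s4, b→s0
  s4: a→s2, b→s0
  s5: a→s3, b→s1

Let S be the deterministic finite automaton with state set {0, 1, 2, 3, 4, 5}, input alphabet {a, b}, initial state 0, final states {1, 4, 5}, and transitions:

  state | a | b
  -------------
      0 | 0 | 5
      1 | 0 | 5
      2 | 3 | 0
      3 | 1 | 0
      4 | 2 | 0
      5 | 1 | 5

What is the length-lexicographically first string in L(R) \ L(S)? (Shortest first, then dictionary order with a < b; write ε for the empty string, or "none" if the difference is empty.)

The string aa is accepted by R but not by S.
No shorter string lies in the difference, and aa is the lexicographically first length-2 string in L(R) \ L(S).

aa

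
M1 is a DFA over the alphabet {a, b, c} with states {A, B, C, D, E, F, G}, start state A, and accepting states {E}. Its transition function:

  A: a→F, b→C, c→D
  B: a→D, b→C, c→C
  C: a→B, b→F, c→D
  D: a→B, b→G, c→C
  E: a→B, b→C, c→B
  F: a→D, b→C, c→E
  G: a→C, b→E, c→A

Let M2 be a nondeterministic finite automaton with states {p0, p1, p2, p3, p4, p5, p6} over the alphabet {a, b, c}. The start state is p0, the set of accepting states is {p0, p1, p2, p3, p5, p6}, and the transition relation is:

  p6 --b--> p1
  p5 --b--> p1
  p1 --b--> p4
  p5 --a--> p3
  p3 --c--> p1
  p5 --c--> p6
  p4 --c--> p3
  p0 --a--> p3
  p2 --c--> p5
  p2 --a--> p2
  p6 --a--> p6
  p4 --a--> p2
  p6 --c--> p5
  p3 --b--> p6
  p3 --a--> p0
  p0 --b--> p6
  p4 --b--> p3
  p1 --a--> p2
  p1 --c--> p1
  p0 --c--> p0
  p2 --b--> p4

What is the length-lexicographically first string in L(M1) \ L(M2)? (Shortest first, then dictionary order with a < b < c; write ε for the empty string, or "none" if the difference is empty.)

bcbb

The string bcbb is accepted by M1 but not by M2.
No shorter string lies in the difference, and bcbb is the lexicographically first length-4 string in L(M1) \ L(M2).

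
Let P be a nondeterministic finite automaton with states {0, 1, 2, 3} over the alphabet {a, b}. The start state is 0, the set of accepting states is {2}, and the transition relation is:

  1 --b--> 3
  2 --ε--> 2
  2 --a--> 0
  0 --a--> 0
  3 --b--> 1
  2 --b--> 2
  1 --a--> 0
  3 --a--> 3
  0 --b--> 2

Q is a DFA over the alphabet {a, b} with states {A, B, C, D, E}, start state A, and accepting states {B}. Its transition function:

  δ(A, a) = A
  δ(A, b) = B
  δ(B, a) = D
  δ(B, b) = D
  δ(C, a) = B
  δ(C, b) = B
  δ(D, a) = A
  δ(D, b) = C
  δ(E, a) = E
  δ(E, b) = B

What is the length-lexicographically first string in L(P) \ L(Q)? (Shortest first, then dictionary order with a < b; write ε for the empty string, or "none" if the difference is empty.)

The string bb is accepted by P but not by Q.
No shorter string lies in the difference, and bb is the lexicographically first length-2 string in L(P) \ L(Q).

bb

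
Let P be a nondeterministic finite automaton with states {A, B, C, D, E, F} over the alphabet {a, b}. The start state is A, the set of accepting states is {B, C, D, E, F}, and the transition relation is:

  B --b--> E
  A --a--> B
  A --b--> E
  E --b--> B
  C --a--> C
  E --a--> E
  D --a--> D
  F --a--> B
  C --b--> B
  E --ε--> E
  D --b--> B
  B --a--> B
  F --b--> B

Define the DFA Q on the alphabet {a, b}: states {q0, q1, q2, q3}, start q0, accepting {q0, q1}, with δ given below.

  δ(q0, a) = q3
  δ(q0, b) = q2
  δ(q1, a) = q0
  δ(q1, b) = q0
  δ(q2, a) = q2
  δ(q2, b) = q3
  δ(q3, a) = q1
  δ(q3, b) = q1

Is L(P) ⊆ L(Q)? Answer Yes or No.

No

The string a is in L(P) but not in L(Q).
So L(P) ⊄ L(Q).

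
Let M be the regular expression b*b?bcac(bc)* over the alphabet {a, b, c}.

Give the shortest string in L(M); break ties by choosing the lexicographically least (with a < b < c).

bcac

By inspection of the expression, no string of length less than 4 matches, and bcac is the lexicographically first match of length 4.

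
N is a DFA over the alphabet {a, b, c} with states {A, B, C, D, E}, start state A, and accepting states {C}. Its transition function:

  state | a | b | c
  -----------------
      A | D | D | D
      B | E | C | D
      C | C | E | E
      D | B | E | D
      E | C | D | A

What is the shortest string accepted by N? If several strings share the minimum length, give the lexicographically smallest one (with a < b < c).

aab

A breadth-first search from A reaches an accepting state first via the path A → D → B → C on input aab.
No string of length < 3 is accepted (BFS exhausts all shorter strings without reaching an accepting state), and aab is the lexicographically least accepting string of length 3.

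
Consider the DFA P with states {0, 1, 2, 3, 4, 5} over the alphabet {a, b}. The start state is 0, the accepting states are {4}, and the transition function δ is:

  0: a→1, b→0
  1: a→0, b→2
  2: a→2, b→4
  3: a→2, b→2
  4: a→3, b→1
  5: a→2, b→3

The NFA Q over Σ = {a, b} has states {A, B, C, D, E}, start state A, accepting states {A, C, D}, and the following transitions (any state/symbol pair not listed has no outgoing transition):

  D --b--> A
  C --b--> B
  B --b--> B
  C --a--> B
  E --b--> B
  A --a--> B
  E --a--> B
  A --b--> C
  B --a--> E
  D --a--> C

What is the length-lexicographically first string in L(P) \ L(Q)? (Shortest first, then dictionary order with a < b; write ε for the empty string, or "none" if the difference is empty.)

The string abb is accepted by P but not by Q.
No shorter string lies in the difference, and abb is the lexicographically first length-3 string in L(P) \ L(Q).

abb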